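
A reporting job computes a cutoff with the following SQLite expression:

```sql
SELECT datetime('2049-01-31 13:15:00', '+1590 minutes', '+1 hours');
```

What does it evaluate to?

1590 minutes = 26h 30m; +1590 minutes from 2049-01-31 13:15:00 is 2049-02-01 15:45:00 (crosses midnight).
+1 hours from 2049-02-01 15:45:00 is 2049-02-01 16:45:00.

2049-02-01 16:45:00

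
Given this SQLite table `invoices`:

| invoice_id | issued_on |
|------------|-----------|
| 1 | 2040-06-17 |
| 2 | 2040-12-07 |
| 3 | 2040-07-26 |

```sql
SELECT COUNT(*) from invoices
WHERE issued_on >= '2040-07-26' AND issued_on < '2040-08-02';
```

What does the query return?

Rows in [2040-07-26, 2040-08-02): 2040-07-26 → 1 row.

1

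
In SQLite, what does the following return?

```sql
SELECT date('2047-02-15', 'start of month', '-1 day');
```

`start of month` rewinds 2047-02-15 to 2047-02-01.
Going back 1 day from 2047-02-01 reaches 2047-01-31 (last day of January, 31 days).

2047-01-31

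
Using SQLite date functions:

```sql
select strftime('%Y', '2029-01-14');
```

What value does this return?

`%Y` extracts the 4-digit year: 2029.

2029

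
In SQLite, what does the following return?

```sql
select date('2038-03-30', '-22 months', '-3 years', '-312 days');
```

Adding -22 months to 2038-03-30 gives 2036-05-30.
Adding -3 years to 2036-05-30 gives 2033-05-30.
Applying '-312 days' to 2033-05-30: counting 312 days back gives 2032-07-22.

2032-07-22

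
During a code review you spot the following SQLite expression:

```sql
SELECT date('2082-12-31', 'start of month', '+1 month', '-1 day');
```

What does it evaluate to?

2082-12-31

`start of month` rewinds 2082-12-31 to 2082-12-01.
Adding +1 month to 2082-12-01 gives 2083-01-01.
Going back 1 day from 2083-01-01 reaches 2082-12-31 (last day of December, 31 days).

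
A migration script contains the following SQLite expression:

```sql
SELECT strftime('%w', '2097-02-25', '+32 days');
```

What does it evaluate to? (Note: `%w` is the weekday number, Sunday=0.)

First apply '+32 days': 2097-02-25 → 2097-03-29.
2097-03-29 is a Friday; with Sunday=0 that is 5.

5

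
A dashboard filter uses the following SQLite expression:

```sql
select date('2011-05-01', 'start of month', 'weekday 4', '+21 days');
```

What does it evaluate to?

2011-05-26

`start of month` rewinds 2011-05-01 to 2011-05-01.
`weekday 4` advances to the next Thursday; 2011-05-01 is a Sunday, so it moves forward to 2011-05-05.
Advancing 21 more days within May lands on 2011-05-26.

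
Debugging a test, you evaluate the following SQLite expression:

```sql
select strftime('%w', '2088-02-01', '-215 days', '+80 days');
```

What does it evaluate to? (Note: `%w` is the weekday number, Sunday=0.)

5

First apply '-215 days', '+80 days': 2088-02-01 → 2087-09-19.
2087-09-19 is a Friday; with Sunday=0 that is 5.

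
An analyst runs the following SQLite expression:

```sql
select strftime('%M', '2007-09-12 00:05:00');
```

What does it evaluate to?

05

`%M` extracts the 2-digit minute: 05.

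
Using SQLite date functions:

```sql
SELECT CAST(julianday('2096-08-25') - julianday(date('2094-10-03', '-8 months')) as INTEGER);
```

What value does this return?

Adding -8 months to 2094-10-03 gives 2094-02-03.
25 days remain in February 2094 after the 3rd (28 − 3).
Full months from March 2094 through July 2096 contribute their day counts.
Then 25 days into August 2096.
Total: 25 + 31 + 30 + 31 + 30 + 31 + 31 + 30 + 31 + 30 + 31 + 31 + 28 + 31 + 30 + 31 + 30 + 31 + 31 + 30 + 31 + 30 + 31 + 31 + 29 + 31 + 30 + 31 + 30 + 31 + 25 = 934.

934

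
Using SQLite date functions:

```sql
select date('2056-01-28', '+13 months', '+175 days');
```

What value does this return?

Adding +13 months to 2056-01-28 gives 2057-02-28.
Applying '+175 days' to 2057-02-28: counting 175 days forward gives 2057-08-22.

2057-08-22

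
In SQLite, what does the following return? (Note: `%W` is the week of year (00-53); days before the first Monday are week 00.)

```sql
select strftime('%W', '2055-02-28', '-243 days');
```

First apply '-243 days': 2055-02-28 → 2054-06-30.
2054-06-30 is a Tuesday. SQLite's %W counts Mondays since the year started; the result is 26.

26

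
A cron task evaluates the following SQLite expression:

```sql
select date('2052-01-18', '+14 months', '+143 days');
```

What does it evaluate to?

Adding +14 months to 2052-01-18 gives 2053-03-18.
Applying '+143 days' to 2053-03-18: counting 143 days forward gives 2053-08-08.

2053-08-08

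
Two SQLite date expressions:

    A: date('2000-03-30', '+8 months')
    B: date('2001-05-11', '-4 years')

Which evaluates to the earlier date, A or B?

A = 2000-11-30.
B = 1997-05-11.
B is earlier.

B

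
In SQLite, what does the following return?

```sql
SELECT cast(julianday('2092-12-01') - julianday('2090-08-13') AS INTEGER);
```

18 days remain in August 2090 after the 13th (31 − 13).
Full months from September 2090 through November 2092 contribute their day counts.
Then 1 day into December 2092.
Total: 18 + 30 + 31 + 30 + 31 + 31 + 28 + 31 + 30 + 31 + 30 + 31 + 31 + 30 + 31 + 30 + 31 + 31 + 29 + 31 + 30 + 31 + 30 + 31 + 31 + 30 + 31 + 30 + 1 = 841.

841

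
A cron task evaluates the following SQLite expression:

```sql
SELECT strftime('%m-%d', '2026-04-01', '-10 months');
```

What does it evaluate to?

06-01

First apply '-10 months': 2026-04-01 → 2025-06-01.
`%m-%d` extracts the month-day: 06-01.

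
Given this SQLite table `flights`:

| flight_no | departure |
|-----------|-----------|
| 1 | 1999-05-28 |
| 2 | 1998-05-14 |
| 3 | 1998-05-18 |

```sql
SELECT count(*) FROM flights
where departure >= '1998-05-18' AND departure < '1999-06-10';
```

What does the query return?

2

Rows in [1998-05-18, 1999-06-10): 1999-05-28, 1998-05-18 → 2 rows.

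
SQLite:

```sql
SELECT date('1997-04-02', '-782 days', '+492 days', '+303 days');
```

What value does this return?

Applying '-782 days' to 1997-04-02: counting 782 days back gives 1995-02-10.
Applying '+492 days' to 1995-02-10: counting 492 days forward gives 1996-06-16.
Applying '+303 days' to 1996-06-16: counting 303 days forward gives 1997-04-15.

1997-04-15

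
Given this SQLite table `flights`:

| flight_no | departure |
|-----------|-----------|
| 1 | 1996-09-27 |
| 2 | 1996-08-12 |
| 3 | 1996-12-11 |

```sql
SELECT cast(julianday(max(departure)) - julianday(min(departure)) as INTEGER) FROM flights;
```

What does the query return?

121

MIN = 1996-08-12, MAX = 1996-12-11.
19 days remain in August 1996 after the 12th (31 − 12).
September 1996: 30 days.
October 1996: 31 days.
November 1996: 30 days.
Then 11 days into December 1996.
Total: 19 + 30 + 31 + 30 + 11 = 121.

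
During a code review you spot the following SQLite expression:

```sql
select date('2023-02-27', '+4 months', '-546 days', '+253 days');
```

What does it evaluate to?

Adding +4 months to 2023-02-27 gives 2023-06-27.
Applying '-546 days' to 2023-06-27: counting 546 days back gives 2021-12-28.
Applying '+253 days' to 2021-12-28: counting 253 days forward gives 2022-09-07.

2022-09-07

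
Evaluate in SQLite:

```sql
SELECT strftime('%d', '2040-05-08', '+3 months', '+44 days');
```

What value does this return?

21

First apply '+3 months', '+44 days': 2040-05-08 → 2040-09-21.
`%d` extracts the 2-digit day of month: 21.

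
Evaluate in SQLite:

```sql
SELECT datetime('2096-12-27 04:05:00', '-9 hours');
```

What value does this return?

-9 hours from 2096-12-27 04:05:00 is 2096-12-26 19:05:00 (crosses midnight).

2096-12-26 19:05:00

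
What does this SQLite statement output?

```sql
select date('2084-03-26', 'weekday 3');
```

2084-03-29

`weekday 3` advances to the next Wednesday; 2084-03-26 is a Sunday, so it moves forward to 2084-03-29.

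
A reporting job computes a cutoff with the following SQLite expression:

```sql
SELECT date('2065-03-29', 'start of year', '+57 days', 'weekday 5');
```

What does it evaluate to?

`start of year` rewinds 2065-03-29 to 2065-01-01.
Applying '+57 days' to 2065-01-01: counting 57 days forward gives 2065-02-27.
`weekday 5` advances to the next Friday; 2065-02-27 is already a Friday, so it stays at 2065-02-27.

2065-02-27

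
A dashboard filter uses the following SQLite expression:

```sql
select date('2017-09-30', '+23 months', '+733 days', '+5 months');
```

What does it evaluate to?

2022-02-01

Adding +23 months to 2017-09-30 gives 2019-08-30.
Applying '+733 days' to 2019-08-30: counting 733 days forward gives 2021-09-01.
Adding +5 months to 2021-09-01 gives 2022-02-01.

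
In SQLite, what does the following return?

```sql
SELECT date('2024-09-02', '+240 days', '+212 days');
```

Applying '+240 days' to 2024-09-02: counting 240 days forward gives 2025-04-30.
Applying '+212 days' to 2025-04-30: counting 212 days forward gives 2025-11-28.

2025-11-28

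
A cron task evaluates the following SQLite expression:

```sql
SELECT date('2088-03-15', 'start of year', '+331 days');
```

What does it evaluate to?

`start of year` rewinds 2088-03-15 to 2088-01-01.
Applying '+331 days' to 2088-01-01: counting 331 days forward gives 2088-11-27.

2088-11-27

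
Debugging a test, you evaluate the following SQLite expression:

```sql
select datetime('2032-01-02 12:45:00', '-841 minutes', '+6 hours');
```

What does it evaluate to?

2032-01-02 04:44:00

841 minutes = 14h 1m; -841 minutes from 2032-01-02 12:45:00 is 2032-01-01 22:44:00 (crosses midnight).
+6 hours from 2032-01-01 22:44:00 is 2032-01-02 04:44:00 (crosses midnight).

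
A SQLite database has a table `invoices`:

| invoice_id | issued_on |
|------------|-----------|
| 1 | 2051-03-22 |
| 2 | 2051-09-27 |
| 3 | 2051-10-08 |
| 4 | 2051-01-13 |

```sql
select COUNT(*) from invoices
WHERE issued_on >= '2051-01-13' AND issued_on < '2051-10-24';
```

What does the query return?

4

Rows in [2051-01-13, 2051-10-24): 2051-03-22, 2051-09-27, 2051-10-08, 2051-01-13 → 4 rows.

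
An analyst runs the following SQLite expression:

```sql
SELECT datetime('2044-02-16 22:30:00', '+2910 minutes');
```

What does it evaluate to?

2044-02-18 23:00:00

2910 minutes = 48h 30m; +2910 minutes from 2044-02-16 22:30:00 is 2044-02-18 23:00:00 (crosses midnight).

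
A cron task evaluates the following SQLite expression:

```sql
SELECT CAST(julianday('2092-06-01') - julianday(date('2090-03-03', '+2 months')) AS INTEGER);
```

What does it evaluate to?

Adding +2 months to 2090-03-03 gives 2090-05-03.
28 days remain in May 2090 after the 3rd (31 − 3).
Full months from June 2090 through May 2092 contribute their day counts.
Then 1 day into June 2092.
Total: 28 + 30 + 31 + 31 + 30 + 31 + 30 + 31 + 31 + 28 + 31 + 30 + 31 + 30 + 31 + 31 + 30 + 31 + 30 + 31 + 31 + 29 + 31 + 30 + 31 + 1 = 760.

760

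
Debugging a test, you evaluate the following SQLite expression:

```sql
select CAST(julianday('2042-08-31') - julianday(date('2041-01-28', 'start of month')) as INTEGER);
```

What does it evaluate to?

`start of month` rewinds 2041-01-28 to 2041-01-01.
30 days remain in January 2041 after the 1st (31 − 1).
Full months from February 2041 through July 2042 contribute their day counts.
Then 31 days into August 2042.
Total: 30 + 28 + 31 + 30 + 31 + 30 + 31 + 31 + 30 + 31 + 30 + 31 + 31 + 28 + 31 + 30 + 31 + 30 + 31 + 31 = 607.

607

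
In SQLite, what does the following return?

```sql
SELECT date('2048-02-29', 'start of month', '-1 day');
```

2048-01-31

`start of month` rewinds 2048-02-29 to 2048-02-01.
Going back 1 day from 2048-02-01 reaches 2048-01-31 (last day of January, 31 days).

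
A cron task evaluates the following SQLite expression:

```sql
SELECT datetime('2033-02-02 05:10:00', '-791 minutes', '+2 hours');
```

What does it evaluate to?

791 minutes = 13h 11m; -791 minutes from 2033-02-02 05:10:00 is 2033-02-01 15:59:00 (crosses midnight).
+2 hours from 2033-02-01 15:59:00 is 2033-02-01 17:59:00.

2033-02-01 17:59:00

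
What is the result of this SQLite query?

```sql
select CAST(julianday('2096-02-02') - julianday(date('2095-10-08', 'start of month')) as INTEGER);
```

124

`start of month` rewinds 2095-10-08 to 2095-10-01.
30 days remain in October 2095 after the 1st (31 − 1).
November 2095: 30 days.
December 2095: 31 days.
January 2096: 31 days.
Then 2 days into February 2096.
Total: 30 + 30 + 31 + 31 + 2 = 124.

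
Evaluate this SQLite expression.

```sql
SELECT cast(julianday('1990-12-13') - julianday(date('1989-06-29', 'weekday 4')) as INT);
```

532

`weekday 4` advances to the next Thursday; 1989-06-29 is already a Thursday, so it stays at 1989-06-29.
1 day remains in June 1989 after the 29th (30 − 29).
Full months from July 1989 through November 1990 contribute their day counts.
Then 13 days into December 1990.
Total: 1 + 31 + 31 + 30 + 31 + 30 + 31 + 31 + 28 + 31 + 30 + 31 + 30 + 31 + 31 + 30 + 31 + 30 + 13 = 532.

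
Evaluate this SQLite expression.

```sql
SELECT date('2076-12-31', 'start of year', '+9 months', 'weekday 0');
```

`start of year` rewinds 2076-12-31 to 2076-01-01.
Adding +9 months to 2076-01-01 gives 2076-10-01.
`weekday 0` advances to the next Sunday; 2076-10-01 is a Thursday, so it moves forward to 2076-10-04.

2076-10-04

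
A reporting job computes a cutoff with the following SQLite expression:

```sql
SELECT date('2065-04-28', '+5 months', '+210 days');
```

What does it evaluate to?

2066-04-26

Adding +5 months to 2065-04-28 gives 2065-09-28.
Applying '+210 days' to 2065-09-28: counting 210 days forward gives 2066-04-26.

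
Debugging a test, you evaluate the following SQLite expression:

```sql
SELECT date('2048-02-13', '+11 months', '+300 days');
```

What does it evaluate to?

Adding +11 months to 2048-02-13 gives 2049-01-13.
Applying '+300 days' to 2049-01-13: counting 300 days forward gives 2049-11-09.

2049-11-09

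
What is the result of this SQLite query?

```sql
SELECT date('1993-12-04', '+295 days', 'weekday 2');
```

1994-09-27

Applying '+295 days' to 1993-12-04: counting 295 days forward gives 1994-09-25.
`weekday 2` advances to the next Tuesday; 1994-09-25 is a Sunday, so it moves forward to 1994-09-27.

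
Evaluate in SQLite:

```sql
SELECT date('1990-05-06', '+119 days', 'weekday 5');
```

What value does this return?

1990-09-07

Applying '+119 days' to 1990-05-06: counting 119 days forward gives 1990-09-02.
`weekday 5` advances to the next Friday; 1990-09-02 is a Sunday, so it moves forward to 1990-09-07.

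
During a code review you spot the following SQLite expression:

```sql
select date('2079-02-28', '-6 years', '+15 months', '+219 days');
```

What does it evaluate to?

2075-01-02

Adding -6 years to 2079-02-28 gives 2073-02-28.
Adding +15 months to 2073-02-28 gives 2074-05-28.
Applying '+219 days' to 2074-05-28: counting 219 days forward gives 2075-01-02.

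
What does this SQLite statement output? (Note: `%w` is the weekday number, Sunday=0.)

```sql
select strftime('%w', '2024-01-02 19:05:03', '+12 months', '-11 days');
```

First apply '+12 months', '-11 days': 2024-01-02 19:05:03 → 2024-12-22 19:05:03.
2024-12-22 is a Sunday; with Sunday=0 that is 0.

0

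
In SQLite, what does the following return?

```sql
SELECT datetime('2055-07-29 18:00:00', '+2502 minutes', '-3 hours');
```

2502 minutes = 41h 42m; +2502 minutes from 2055-07-29 18:00:00 is 2055-07-31 11:42:00 (crosses midnight).
-3 hours from 2055-07-31 11:42:00 is 2055-07-31 08:42:00.

2055-07-31 08:42:00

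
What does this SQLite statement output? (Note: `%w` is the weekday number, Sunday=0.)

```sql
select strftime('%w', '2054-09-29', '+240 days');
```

4

First apply '+240 days': 2054-09-29 → 2055-05-27.
2055-05-27 is a Thursday; with Sunday=0 that is 4.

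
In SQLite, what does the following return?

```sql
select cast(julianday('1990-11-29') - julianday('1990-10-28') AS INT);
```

32

3 days remain in October 1990 after the 28th (31 − 28).
Then 29 days into November 1990.
Total: 3 + 29 = 32.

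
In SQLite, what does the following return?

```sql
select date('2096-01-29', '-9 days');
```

2096-01-20

Going back 9 days within January lands on 2096-01-20.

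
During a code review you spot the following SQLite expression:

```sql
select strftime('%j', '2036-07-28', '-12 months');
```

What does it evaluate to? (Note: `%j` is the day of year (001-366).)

209

First apply '-12 months': 2036-07-28 → 2035-07-28.
Day-of-year for 2035-07-28: days since 2035-01-01 inclusive = 209, zero-padded to 209.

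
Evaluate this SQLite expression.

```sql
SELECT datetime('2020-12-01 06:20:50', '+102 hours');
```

2020-12-05 12:20:50

+102 hours from 2020-12-01 06:20:50 is 2020-12-05 12:20:50 (crosses midnight).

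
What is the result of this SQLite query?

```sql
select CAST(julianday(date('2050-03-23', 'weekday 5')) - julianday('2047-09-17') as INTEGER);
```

920

`weekday 5` advances to the next Friday; 2050-03-23 is a Wednesday, so it moves forward to 2050-03-25.
13 days remain in September 2047 after the 17th (30 − 17).
Full months from October 2047 through February 2050 contribute their day counts.
Then 25 days into March 2050.
Total: 13 + 31 + 30 + 31 + 31 + 29 + 31 + 30 + 31 + 30 + 31 + 31 + 30 + 31 + 30 + 31 + 31 + 28 + 31 + 30 + 31 + 30 + 31 + 31 + 30 + 31 + 30 + 31 + 31 + 28 + 25 = 920.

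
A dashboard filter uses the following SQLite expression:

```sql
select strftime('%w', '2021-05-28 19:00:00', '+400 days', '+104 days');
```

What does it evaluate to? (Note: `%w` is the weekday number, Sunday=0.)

5

First apply '+400 days', '+104 days': 2021-05-28 19:00:00 → 2022-10-14 19:00:00.
2022-10-14 is a Friday; with Sunday=0 that is 5.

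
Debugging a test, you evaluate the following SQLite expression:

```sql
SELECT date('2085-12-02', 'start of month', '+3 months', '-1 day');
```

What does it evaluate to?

2086-02-28

`start of month` rewinds 2085-12-02 to 2085-12-01.
Adding +3 months to 2085-12-01 gives 2086-03-01.
Going back 1 day from 2086-03-01 reaches 2086-02-28 (last day of February, 28 days).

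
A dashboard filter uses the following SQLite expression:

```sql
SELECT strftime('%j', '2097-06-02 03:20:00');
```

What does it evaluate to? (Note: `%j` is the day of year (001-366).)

153

Day-of-year for 2097-06-02: days since 2097-01-01 inclusive = 153, zero-padded to 153.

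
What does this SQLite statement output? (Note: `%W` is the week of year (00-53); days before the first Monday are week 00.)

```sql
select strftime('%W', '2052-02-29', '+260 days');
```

First apply '+260 days': 2052-02-29 → 2052-11-15.
2052-11-15 is a Friday. SQLite's %W counts Mondays since the year started; the result is 46.

46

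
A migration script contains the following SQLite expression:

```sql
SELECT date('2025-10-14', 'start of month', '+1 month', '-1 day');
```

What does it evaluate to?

`start of month` rewinds 2025-10-14 to 2025-10-01.
Adding +1 month to 2025-10-01 gives 2025-11-01.
Going back 1 day from 2025-11-01 reaches 2025-10-31 (last day of October, 31 days).

2025-10-31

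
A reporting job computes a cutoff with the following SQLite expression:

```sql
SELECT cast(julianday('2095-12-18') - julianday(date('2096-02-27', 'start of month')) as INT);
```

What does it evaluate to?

-45

`start of month` rewinds 2096-02-27 to 2096-02-01.
13 days remain in December 2095 after the 18th (31 − 18).
January 2096: 31 days.
Then 1 day into February 2096.
Total: 13 + 31 + 1 = 45.
The subtraction is earlier − later, so the result is −45 → -45.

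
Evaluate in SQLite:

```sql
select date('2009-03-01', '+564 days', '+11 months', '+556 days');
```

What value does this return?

Applying '+564 days' to 2009-03-01: counting 564 days forward gives 2010-09-16.
Adding +11 months to 2010-09-16 gives 2011-08-16.
Applying '+556 days' to 2011-08-16: counting 556 days forward gives 2013-02-22.

2013-02-22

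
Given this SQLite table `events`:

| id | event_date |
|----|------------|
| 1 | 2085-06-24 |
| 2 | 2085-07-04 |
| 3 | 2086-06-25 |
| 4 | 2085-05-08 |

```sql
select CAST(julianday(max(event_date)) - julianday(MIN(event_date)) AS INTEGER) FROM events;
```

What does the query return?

413

MIN = 2085-05-08, MAX = 2086-06-25.
23 days remain in May 2085 after the 8th (31 − 8).
Full months from June 2085 through May 2086 contribute their day counts.
Then 25 days into June 2086.
Total: 23 + 30 + 31 + 31 + 30 + 31 + 30 + 31 + 31 + 28 + 31 + 30 + 31 + 25 = 413.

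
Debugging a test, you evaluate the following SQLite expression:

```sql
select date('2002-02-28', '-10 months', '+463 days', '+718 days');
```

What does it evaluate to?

2004-07-22

Adding -10 months to 2002-02-28 gives 2001-04-28.
Applying '+463 days' to 2001-04-28: counting 463 days forward gives 2002-08-04.
Applying '+718 days' to 2002-08-04: counting 718 days forward gives 2004-07-22.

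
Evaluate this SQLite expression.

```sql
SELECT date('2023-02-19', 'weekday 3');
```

`weekday 3` advances to the next Wednesday; 2023-02-19 is a Sunday, so it moves forward to 2023-02-22.

2023-02-22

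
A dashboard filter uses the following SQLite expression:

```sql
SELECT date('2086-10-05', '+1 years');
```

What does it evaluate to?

2087-10-05

Adding +1 year to 2086-10-05 gives 2087-10-05.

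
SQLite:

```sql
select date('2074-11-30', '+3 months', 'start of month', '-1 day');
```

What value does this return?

2075-02-28

Adding +3 months to 2074-11-30 targets 2075-02-30. February 2075 has only 28 days, so SQLite normalizes the 2-day overflow forward to 2075-03-02.
`start of month` rewinds 2075-03-02 to 2075-03-01.
Going back 1 day from 2075-03-01 reaches 2075-02-28 (last day of February, 28 days).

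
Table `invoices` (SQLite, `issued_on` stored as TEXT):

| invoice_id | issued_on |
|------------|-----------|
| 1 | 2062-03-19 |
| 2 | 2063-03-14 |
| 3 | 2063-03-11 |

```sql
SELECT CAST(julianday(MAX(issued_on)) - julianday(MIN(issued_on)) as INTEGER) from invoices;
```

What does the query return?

360

MIN = 2062-03-19, MAX = 2063-03-14.
12 days remain in March 2062 after the 19th (31 − 19).
Full months from April 2062 through February 2063 contribute their day counts.
Then 14 days into March 2063.
Total: 12 + 30 + 31 + 30 + 31 + 31 + 30 + 31 + 30 + 31 + 31 + 28 + 14 = 360.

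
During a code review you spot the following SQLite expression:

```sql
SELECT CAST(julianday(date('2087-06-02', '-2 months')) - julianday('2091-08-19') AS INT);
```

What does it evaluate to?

Adding -2 months to 2087-06-02 gives 2087-04-02.
28 days remain in April 2087 after the 2nd (30 − 2).
Full months from May 2087 through July 2091 contribute their day counts.
Then 19 days into August 2091.
Total: 28 + 31 + 30 + 31 + 31 + 30 + 31 + 30 + 31 + 31 + 29 + 31 + 30 + 31 + 30 + 31 + 31 + 30 + 31 + 30 + 31 + 31 + 28 + 31 + 30 + 31 + 30 + 31 + 31 + 30 + 31 + 30 + 31 + 31 + 28 + 31 + 30 + 31 + 30 + 31 + 31 + 30 + 31 + 30 + 31 + 31 + 28 + 31 + 30 + 31 + 30 + 31 + 19 = 1600.
The subtraction is earlier − later, so the result is −1600 → -1600.

-1600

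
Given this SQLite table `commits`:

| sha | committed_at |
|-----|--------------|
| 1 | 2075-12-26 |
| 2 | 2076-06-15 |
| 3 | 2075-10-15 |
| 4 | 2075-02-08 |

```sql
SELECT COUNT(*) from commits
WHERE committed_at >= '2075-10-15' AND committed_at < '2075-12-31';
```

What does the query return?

2

Rows in [2075-10-15, 2075-12-31): 2075-12-26, 2075-10-15 → 2 rows.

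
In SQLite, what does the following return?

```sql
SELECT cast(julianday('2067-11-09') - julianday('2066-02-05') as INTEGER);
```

642

23 days remain in February 2066 after the 5th (28 − 5).
Full months from March 2066 through October 2067 contribute their day counts.
Then 9 days into November 2067.
Total: 23 + 31 + 30 + 31 + 30 + 31 + 31 + 30 + 31 + 30 + 31 + 31 + 28 + 31 + 30 + 31 + 30 + 31 + 31 + 30 + 31 + 9 = 642.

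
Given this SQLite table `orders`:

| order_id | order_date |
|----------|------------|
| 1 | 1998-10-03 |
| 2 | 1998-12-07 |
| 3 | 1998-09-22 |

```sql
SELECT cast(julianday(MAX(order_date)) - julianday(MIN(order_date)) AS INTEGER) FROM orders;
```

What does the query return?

76

MIN = 1998-09-22, MAX = 1998-12-07.
8 days remain in September 1998 after the 22nd (30 − 22).
October 1998: 31 days.
November 1998: 30 days.
Then 7 days into December 1998.
Total: 8 + 31 + 30 + 7 = 76.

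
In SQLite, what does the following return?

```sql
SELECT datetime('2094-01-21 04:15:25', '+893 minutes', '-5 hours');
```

893 minutes = 14h 53m; +893 minutes from 2094-01-21 04:15:25 is 2094-01-21 19:08:25.
-5 hours from 2094-01-21 19:08:25 is 2094-01-21 14:08:25.

2094-01-21 14:08:25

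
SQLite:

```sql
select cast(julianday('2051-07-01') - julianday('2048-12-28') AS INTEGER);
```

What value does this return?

915

3 days remain in December 2048 after the 28th (31 − 28).
Full months from January 2049 through June 2051 contribute their day counts.
Then 1 day into July 2051.
Total: 3 + 31 + 28 + 31 + 30 + 31 + 30 + 31 + 31 + 30 + 31 + 30 + 31 + 31 + 28 + 31 + 30 + 31 + 30 + 31 + 31 + 30 + 31 + 30 + 31 + 31 + 28 + 31 + 30 + 31 + 30 + 1 = 915.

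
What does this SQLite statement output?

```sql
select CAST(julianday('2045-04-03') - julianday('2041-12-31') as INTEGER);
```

0 days remain in December 2041 after the 31st (31 − 31).
Full months from January 2042 through March 2045 contribute their day counts.
Then 3 days into April 2045.
Total: 0 + 31 + 28 + 31 + 30 + 31 + 30 + 31 + 31 + 30 + 31 + 30 + 31 + 31 + 28 + 31 + 30 + 31 + 30 + 31 + 31 + 30 + 31 + 30 + 31 + 31 + 29 + 31 + 30 + 31 + 30 + 31 + 31 + 30 + 31 + 30 + 31 + 31 + 28 + 31 + 3 = 1189.

1189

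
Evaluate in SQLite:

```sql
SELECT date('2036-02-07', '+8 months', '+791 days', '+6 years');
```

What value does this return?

Adding +8 months to 2036-02-07 gives 2036-10-07.
Applying '+791 days' to 2036-10-07: counting 791 days forward gives 2038-12-07.
Adding +6 years to 2038-12-07 gives 2044-12-07.

2044-12-07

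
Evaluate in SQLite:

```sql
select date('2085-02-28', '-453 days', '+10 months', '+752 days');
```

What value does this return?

Applying '-453 days' to 2085-02-28: counting 453 days back gives 2083-12-03.
Adding +10 months to 2083-12-03 gives 2084-10-03.
Applying '+752 days' to 2084-10-03: counting 752 days forward gives 2086-10-25.

2086-10-25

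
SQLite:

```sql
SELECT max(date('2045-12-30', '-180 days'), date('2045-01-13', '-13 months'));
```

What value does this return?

2045-07-03

date('2045-12-30', '-180 days') → 2045-07-03.
date('2045-01-13', '-13 months') → 2043-12-13.
Later of the two is 2045-07-03.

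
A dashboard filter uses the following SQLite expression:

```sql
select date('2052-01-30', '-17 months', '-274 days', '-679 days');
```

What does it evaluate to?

Adding -17 months to 2052-01-30 gives 2050-08-30.
Applying '-274 days' to 2050-08-30: counting 274 days back gives 2049-11-29.
Applying '-679 days' to 2049-11-29: counting 679 days back gives 2048-01-20.

2048-01-20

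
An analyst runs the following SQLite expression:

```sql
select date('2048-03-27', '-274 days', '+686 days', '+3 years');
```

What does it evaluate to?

2052-05-13

Applying '-274 days' to 2048-03-27: counting 274 days back gives 2047-06-27.
Applying '+686 days' to 2047-06-27: counting 686 days forward gives 2049-05-13.
Adding +3 years to 2049-05-13 gives 2052-05-13.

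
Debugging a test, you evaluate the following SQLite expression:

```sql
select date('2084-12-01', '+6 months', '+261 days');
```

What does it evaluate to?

2086-02-17

Adding +6 months to 2084-12-01 gives 2085-06-01.
Applying '+261 days' to 2085-06-01: counting 261 days forward gives 2086-02-17.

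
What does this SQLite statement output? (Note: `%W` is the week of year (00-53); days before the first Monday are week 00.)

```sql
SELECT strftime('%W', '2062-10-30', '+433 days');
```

00

First apply '+433 days': 2062-10-30 → 2064-01-06.
2064-01-06 is a Sunday. SQLite's %W counts Mondays since the year started; the result is 00.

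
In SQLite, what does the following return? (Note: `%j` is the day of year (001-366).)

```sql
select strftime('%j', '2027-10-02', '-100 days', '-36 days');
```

139

First apply '-100 days', '-36 days': 2027-10-02 → 2027-05-19.
Day-of-year for 2027-05-19: days since 2027-01-01 inclusive = 139, zero-padded to 139.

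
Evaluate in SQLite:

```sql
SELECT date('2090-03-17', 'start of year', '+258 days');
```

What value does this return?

2090-09-16

`start of year` rewinds 2090-03-17 to 2090-01-01.
Applying '+258 days' to 2090-01-01: counting 258 days forward gives 2090-09-16.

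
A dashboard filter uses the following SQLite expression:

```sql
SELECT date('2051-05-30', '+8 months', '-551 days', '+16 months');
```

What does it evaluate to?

Adding +8 months to 2051-05-30 gives 2052-01-30.
Applying '-551 days' to 2052-01-30: counting 551 days back gives 2050-07-28.
Adding +16 months to 2050-07-28 gives 2051-11-28.

2051-11-28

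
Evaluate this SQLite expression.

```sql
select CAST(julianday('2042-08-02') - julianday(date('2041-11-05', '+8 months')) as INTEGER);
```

Adding +8 months to 2041-11-05 gives 2042-07-05.
26 days remain in July 2042 after the 5th (31 − 5).
Then 2 days into August 2042.
Total: 26 + 2 = 28.

28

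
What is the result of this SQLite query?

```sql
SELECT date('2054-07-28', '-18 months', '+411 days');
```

Adding -18 months to 2054-07-28 gives 2053-01-28.
Applying '+411 days' to 2053-01-28: counting 411 days forward gives 2054-03-15.

2054-03-15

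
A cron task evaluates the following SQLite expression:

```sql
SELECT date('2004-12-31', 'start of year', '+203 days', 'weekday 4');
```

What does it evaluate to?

2004-07-22

`start of year` rewinds 2004-12-31 to 2004-01-01.
Applying '+203 days' to 2004-01-01: counting 203 days forward gives 2004-07-22.
`weekday 4` advances to the next Thursday; 2004-07-22 is already a Thursday, so it stays at 2004-07-22.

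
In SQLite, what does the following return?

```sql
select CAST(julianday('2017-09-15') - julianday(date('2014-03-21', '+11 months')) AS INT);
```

Adding +11 months to 2014-03-21 gives 2015-02-21.
7 days remain in February 2015 after the 21st (28 − 21).
Full months from March 2015 through August 2017 contribute their day counts.
Then 15 days into September 2017.
Total: 7 + 31 + 30 + 31 + 30 + 31 + 31 + 30 + 31 + 30 + 31 + 31 + 29 + 31 + 30 + 31 + 30 + 31 + 31 + 30 + 31 + 30 + 31 + 31 + 28 + 31 + 30 + 31 + 30 + 31 + 31 + 15 = 937.

937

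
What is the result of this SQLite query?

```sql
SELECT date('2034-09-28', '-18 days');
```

Going back 18 days within September lands on 2034-09-10.

2034-09-10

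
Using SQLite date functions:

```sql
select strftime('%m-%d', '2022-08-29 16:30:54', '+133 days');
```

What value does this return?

01-09

First apply '+133 days': 2022-08-29 16:30:54 → 2023-01-09 16:30:54.
`%m-%d` extracts the month-day: 01-09.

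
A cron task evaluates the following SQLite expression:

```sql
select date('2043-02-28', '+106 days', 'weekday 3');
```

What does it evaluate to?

2043-06-17

Applying '+106 days' to 2043-02-28: counting 106 days forward gives 2043-06-14.
`weekday 3` advances to the next Wednesday; 2043-06-14 is a Sunday, so it moves forward to 2043-06-17.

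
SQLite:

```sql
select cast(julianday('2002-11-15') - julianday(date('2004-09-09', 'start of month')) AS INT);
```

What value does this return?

-656

`start of month` rewinds 2004-09-09 to 2004-09-01.
15 days remain in November 2002 after the 15th (30 − 15).
Full months from December 2002 through August 2004 contribute their day counts.
Then 1 day into September 2004.
Total: 15 + 31 + 31 + 28 + 31 + 30 + 31 + 30 + 31 + 31 + 30 + 31 + 30 + 31 + 31 + 29 + 31 + 30 + 31 + 30 + 31 + 31 + 1 = 656.
The subtraction is earlier − later, so the result is −656 → -656.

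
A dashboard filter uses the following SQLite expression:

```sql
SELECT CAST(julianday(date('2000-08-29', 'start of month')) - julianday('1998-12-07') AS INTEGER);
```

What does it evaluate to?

603

`start of month` rewinds 2000-08-29 to 2000-08-01.
24 days remain in December 1998 after the 7th (31 − 7).
Full months from January 1999 through July 2000 contribute their day counts.
Then 1 day into August 2000.
Total: 24 + 31 + 28 + 31 + 30 + 31 + 30 + 31 + 31 + 30 + 31 + 30 + 31 + 31 + 29 + 31 + 30 + 31 + 30 + 31 + 1 = 603.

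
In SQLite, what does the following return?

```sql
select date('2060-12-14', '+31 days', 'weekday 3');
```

December 2060 has 31 days; 17 remain after the 14th, so 18 days reach 2061-01-01.
Advancing 13 more days within January lands on 2061-01-14.
`weekday 3` advances to the next Wednesday; 2061-01-14 is a Friday, so it moves forward to 2061-01-19.

2061-01-19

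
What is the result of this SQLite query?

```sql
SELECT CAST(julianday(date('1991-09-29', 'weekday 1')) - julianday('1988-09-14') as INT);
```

`weekday 1` advances to the next Monday; 1991-09-29 is a Sunday, so it moves forward to 1991-09-30.
16 days remain in September 1988 after the 14th (30 − 14).
Full months from October 1988 through August 1991 contribute their day counts.
Then 30 days into September 1991.
Total: 16 + 31 + 30 + 31 + 31 + 28 + 31 + 30 + 31 + 30 + 31 + 31 + 30 + 31 + 30 + 31 + 31 + 28 + 31 + 30 + 31 + 30 + 31 + 31 + 30 + 31 + 30 + 31 + 31 + 28 + 31 + 30 + 31 + 30 + 31 + 31 + 30 = 1111.

1111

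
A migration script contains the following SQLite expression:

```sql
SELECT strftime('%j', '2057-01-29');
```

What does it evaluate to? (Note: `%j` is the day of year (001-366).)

029

Day-of-year for 2057-01-29: days since 2057-01-01 inclusive = 29, zero-padded to 029.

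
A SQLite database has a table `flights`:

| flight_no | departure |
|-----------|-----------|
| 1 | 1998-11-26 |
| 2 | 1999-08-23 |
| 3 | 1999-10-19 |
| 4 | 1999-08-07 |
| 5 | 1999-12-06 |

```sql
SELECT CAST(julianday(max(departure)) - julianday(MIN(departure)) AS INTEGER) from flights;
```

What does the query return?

MIN = 1998-11-26, MAX = 1999-12-06.
4 days remain in November 1998 after the 26th (30 − 26).
Full months from December 1998 through November 1999 contribute their day counts.
Then 6 days into December 1999.
Total: 4 + 31 + 31 + 28 + 31 + 30 + 31 + 30 + 31 + 31 + 30 + 31 + 30 + 6 = 375.

375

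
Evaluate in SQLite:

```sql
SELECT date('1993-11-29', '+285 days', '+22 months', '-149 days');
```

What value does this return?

1996-02-12

Applying '+285 days' to 1993-11-29: counting 285 days forward gives 1994-09-10.
Adding +22 months to 1994-09-10 gives 1996-07-10.
Applying '-149 days' to 1996-07-10: counting 149 days back gives 1996-02-12.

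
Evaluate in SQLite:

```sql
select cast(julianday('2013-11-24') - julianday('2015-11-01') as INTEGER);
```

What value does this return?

6 days remain in November 2013 after the 24th (30 − 24).
Full months from December 2013 through October 2015 contribute their day counts.
Then 1 day into November 2015.
Total: 6 + 31 + 31 + 28 + 31 + 30 + 31 + 30 + 31 + 31 + 30 + 31 + 30 + 31 + 31 + 28 + 31 + 30 + 31 + 30 + 31 + 31 + 30 + 31 + 1 = 707.
The subtraction is earlier − later, so the result is −707 → -707.

-707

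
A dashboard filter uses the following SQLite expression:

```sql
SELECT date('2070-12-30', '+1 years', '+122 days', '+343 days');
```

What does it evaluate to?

2073-04-08

Adding +1 year to 2070-12-30 gives 2071-12-30.
Applying '+122 days' to 2071-12-30: counting 122 days forward gives 2072-04-30.
Applying '+343 days' to 2072-04-30: counting 343 days forward gives 2073-04-08.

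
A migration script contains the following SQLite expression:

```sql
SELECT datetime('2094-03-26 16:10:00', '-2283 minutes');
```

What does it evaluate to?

2094-03-25 02:07:00

2283 minutes = 38h 3m; -2283 minutes from 2094-03-26 16:10:00 is 2094-03-25 02:07:00 (crosses midnight).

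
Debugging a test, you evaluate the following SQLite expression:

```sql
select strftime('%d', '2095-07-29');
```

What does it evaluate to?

`%d` extracts the 2-digit day of month: 29.

29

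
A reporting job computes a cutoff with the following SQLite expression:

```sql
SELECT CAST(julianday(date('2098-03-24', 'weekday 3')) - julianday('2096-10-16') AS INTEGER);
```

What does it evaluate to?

`weekday 3` advances to the next Wednesday; 2098-03-24 is a Monday, so it moves forward to 2098-03-26.
15 days remain in October 2096 after the 16th (31 − 16).
Full months from November 2096 through February 2098 contribute their day counts.
Then 26 days into March 2098.
Total: 15 + 30 + 31 + 31 + 28 + 31 + 30 + 31 + 30 + 31 + 31 + 30 + 31 + 30 + 31 + 31 + 28 + 26 = 526.

526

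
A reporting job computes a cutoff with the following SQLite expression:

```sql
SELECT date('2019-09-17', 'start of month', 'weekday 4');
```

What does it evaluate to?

2019-09-05

`start of month` rewinds 2019-09-17 to 2019-09-01.
`weekday 4` advances to the next Thursday; 2019-09-01 is a Sunday, so it moves forward to 2019-09-05.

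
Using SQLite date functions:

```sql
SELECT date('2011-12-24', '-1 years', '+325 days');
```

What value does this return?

Adding -1 year to 2011-12-24 gives 2010-12-24.
Applying '+325 days' to 2010-12-24: counting 325 days forward gives 2011-11-14.

2011-11-14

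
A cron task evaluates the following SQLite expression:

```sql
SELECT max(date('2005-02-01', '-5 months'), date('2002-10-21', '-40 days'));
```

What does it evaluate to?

date('2005-02-01', '-5 months') → 2004-09-01.
date('2002-10-21', '-40 days') → 2002-09-11.
Later of the two is 2004-09-01.

2004-09-01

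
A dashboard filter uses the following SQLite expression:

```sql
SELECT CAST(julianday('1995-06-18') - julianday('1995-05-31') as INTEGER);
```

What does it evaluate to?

0 days remain in May 1995 after the 31st (31 − 31).
Then 18 days into June 1995.
Total: 0 + 18 = 18.

18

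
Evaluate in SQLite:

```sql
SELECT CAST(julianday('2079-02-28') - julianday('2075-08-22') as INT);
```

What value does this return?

9 days remain in August 2075 after the 22nd (31 − 22).
Full months from September 2075 through January 2079 contribute their day counts.
Then 28 days into February 2079.
Total: 9 + 30 + 31 + 30 + 31 + 31 + 29 + 31 + 30 + 31 + 30 + 31 + 31 + 30 + 31 + 30 + 31 + 31 + 28 + 31 + 30 + 31 + 30 + 31 + 31 + 30 + 31 + 30 + 31 + 31 + 28 + 31 + 30 + 31 + 30 + 31 + 31 + 30 + 31 + 30 + 31 + 31 + 28 = 1286.

1286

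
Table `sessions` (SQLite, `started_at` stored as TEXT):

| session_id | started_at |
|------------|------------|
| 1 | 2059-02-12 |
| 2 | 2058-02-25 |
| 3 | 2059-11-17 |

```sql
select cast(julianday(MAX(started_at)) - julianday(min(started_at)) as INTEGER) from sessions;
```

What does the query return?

MIN = 2058-02-25, MAX = 2059-11-17.
3 days remain in February 2058 after the 25th (28 − 25).
Full months from March 2058 through October 2059 contribute their day counts.
Then 17 days into November 2059.
Total: 3 + 31 + 30 + 31 + 30 + 31 + 31 + 30 + 31 + 30 + 31 + 31 + 28 + 31 + 30 + 31 + 30 + 31 + 31 + 30 + 31 + 17 = 630.

630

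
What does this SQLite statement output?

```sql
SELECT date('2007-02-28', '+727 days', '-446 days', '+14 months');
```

Applying '+727 days' to 2007-02-28: counting 727 days forward gives 2009-02-24.
Applying '-446 days' to 2009-02-24: counting 446 days back gives 2007-12-06.
Adding +14 months to 2007-12-06 gives 2009-02-06.

2009-02-06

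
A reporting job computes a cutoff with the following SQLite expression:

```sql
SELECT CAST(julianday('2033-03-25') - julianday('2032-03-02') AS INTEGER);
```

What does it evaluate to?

29 days remain in March 2032 after the 2nd (31 − 2).
Full months from April 2032 through February 2033 contribute their day counts.
Then 25 days into March 2033.
Total: 29 + 30 + 31 + 30 + 31 + 31 + 30 + 31 + 30 + 31 + 31 + 28 + 25 = 388.

388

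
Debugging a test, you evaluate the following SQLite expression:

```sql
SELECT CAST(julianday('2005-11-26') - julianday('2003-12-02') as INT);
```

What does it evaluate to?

725

29 days remain in December 2003 after the 2nd (31 − 2).
Full months from January 2004 through October 2005 contribute their day counts.
Then 26 days into November 2005.
Total: 29 + 31 + 29 + 31 + 30 + 31 + 30 + 31 + 31 + 30 + 31 + 30 + 31 + 31 + 28 + 31 + 30 + 31 + 30 + 31 + 31 + 30 + 31 + 26 = 725.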